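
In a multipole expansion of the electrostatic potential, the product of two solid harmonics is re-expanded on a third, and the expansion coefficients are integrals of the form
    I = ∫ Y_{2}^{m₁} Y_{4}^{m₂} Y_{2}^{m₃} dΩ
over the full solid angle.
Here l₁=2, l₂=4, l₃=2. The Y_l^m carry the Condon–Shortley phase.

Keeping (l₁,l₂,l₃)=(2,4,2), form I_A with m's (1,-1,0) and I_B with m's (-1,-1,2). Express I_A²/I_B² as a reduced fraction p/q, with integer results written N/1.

Same 2,4,2: normalisation and zero-m 3j drop out of the ratio.
A: Δ: 4! 0! 4! / 9! → 1/630; sum: t=1:−1/24 = -1/24; 3j²(2 4 2; 1 -1 0) = Δ·Π!·Σ² = 1/21  (sign -1)
B: Δ: 4! 0! 4! / 9! → 1/630; sum: t=3:−1/144 = -1/144; 3j²(2 4 2; -1 -1 2) = Δ·Π!·Σ² = 1/126  (sign -1)
I_A²/I_B² = (1/21)/(1/126) = 6/1

6/1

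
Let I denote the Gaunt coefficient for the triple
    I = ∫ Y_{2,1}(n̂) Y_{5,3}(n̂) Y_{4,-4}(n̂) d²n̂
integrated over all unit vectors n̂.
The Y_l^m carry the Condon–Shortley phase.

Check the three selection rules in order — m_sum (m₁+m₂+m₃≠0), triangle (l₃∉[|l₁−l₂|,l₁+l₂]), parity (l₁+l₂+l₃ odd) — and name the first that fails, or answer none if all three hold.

Σmᵢ = 0  ✓
l₃∈[|l₁−l₂|,l₁+l₂]=[3,7], have l₃=4  ✓
Σlᵢ = 11 ⇒ odd  ✗

parity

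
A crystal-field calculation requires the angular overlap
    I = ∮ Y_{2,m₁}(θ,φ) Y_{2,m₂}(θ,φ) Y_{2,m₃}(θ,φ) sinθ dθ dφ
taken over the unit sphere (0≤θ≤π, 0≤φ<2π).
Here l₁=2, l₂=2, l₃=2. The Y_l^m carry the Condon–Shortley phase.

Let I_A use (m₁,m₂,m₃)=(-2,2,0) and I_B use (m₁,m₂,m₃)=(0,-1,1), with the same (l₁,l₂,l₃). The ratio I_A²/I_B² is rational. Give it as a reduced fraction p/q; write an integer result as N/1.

4/1

Shared (l₁,l₂,l₃)=(2,2,2): N and (l;000)² cancel in I_A²/I_B².
A: Δ = 2!·2!·2!/7! = 1/630; Racah Σ t=2..2: t=2:+1/8 = 1/8; ⇒ 3j(2 2 2; -2 2 0)² = 2/35, sgn +1
B: Δ = 2!·2!·2!/7! = 1/630; Racah Σ t=0..1: t=0:+1/4 t=1:−1/2 = -1/4; ⇒ 3j(2 2 2; 0 -1 1)² = 1/70, sgn +1
I_A²/I_B² = (2/35)/(1/70) = 4/1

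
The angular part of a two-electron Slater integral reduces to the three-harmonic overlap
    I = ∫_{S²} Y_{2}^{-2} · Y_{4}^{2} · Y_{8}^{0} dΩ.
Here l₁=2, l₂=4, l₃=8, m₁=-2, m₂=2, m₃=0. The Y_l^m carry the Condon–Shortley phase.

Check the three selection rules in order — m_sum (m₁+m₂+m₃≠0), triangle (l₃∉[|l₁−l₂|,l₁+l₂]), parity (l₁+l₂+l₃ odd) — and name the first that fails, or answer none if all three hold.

triangle

azimuthal sum: -2 + 2 + 0 = 0  ✓
2 ≤ 8 ≤ 6 (triangle on l)  ✗
L = 2 + 4 + 8 = 14 (even)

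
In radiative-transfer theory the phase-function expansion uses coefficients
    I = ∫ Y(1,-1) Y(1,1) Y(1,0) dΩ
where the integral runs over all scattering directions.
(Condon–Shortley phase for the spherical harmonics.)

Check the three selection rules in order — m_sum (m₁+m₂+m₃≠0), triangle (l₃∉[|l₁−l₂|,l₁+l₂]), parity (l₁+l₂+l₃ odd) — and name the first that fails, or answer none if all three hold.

azimuthal sum: -1 + 1 + 0 = 0  ✓
0 ≤ 1 ≤ 2 (triangle on l)  ✓
L = 1 + 1 + 1 = 3 (odd)  ✗

parity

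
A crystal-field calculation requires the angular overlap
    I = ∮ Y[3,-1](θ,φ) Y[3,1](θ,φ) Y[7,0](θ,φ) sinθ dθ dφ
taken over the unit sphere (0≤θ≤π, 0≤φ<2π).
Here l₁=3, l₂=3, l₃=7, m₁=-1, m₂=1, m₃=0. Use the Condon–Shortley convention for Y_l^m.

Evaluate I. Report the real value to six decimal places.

0.000000

|3−3|≤7≤3+3 violated ⇒ I = 0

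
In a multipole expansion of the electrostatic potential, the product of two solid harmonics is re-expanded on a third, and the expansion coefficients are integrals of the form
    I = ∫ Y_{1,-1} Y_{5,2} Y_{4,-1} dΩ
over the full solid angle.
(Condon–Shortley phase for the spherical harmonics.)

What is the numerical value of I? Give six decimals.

Checks pass: Σm=0; 10 even; l₃=4∈[4,6].
(2·1+1)(2·5+1)(2·4+1) = 297
Δ: 2! 0! 8! / 11! → 1/495
sum: t=1:−1/576 = -1/576
3j²(1 5 4; 0 0 0) = Δ·Π!·Σ² = 5/99  (sign -1)
sum: t=2:+1/1440 = 1/1440
3j²(1 5 4; -1 2 -1) = Δ·Π!·Σ² = 7/165  (sign -1)
combine: 4πI² = 297·5/99·7/165 = 7/11
take √, sign +1: I = 0.22503380

0.225034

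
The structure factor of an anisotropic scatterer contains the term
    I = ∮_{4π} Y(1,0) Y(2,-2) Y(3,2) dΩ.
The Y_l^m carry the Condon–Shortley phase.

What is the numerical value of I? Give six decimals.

0.184674

m-sum 0 ✓  L=6 even ✓  1≤3≤3 ✓
Π(2lᵢ+1) = 3×5×7 = 105
triangle coeff Δ(1,2,3) = 1/105
Σ_t [0,0]: t=0:+1/4 = 1/4
(3j)²=3/35 [(1 2 3; 0 0 0)], sign=-1
Σ_t [0,0]: t=0:+1/24 = 1/24
(3j)²=1/21 [(1 2 3; 0 -2 2)], sign=-1
⇒ 4πI² = 3/7
I = (+1)√(3/7/(4π)) = 0.18467439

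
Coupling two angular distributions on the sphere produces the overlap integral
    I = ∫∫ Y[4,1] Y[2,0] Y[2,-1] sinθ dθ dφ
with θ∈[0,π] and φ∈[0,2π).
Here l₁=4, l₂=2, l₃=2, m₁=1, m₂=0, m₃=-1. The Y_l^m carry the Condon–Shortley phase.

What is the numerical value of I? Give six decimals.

Rules hold: Σm=0, L=8 even, 2≤2≤6.
N = 9·5·5 = 225
Δ = 4!·4!·0!/9! = 1/630
Racah Σ t=2..2: t=2:+1/16 = 1/16
⇒ 3j(4 2 2; 0 0 0)² = 2/35, sgn +1
Racah Σ t=2..2: t=2:+1/24 = 1/24
⇒ 3j(4 2 2; 1 0 -1)² = 1/21, sgn -1
4πI² = N·(3j₀)²·(3jₘ)² = 30/49
I = -1·√(0.612245/4π) = -0.22072812

-0.220728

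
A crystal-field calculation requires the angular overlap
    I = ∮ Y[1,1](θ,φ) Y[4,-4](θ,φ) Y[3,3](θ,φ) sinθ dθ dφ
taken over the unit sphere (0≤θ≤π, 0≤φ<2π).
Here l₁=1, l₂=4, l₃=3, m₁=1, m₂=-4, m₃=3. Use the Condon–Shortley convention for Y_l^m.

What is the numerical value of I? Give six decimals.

Checks pass: Σm=0; 8 even; l₃=3∈[3,5].
(2·1+1)(2·4+1)(2·3+1) = 189
Δ: 2! 0! 6! / 9! → 1/252
sum: t=1:−1/36 = -1/36
3j²(1 4 3; 0 0 0) = Δ·Π!·Σ² = 4/63  (sign +1)
sum: t=0:+1/1440 = 1/1440
3j²(1 4 3; 1 -4 3) = Δ·Π!·Σ² = 1/9  (sign +1)
combine: 4πI² = 189·4/63·1/9 = 4/3
take √, sign +1: I = 0.32573501

0.325735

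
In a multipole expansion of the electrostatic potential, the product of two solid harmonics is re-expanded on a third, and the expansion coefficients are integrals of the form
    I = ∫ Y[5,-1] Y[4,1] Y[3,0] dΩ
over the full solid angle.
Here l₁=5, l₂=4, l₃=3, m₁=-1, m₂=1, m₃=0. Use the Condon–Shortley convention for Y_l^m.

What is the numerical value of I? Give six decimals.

m-sum 0 ✓  L=12 even ✓  1≤3≤9 ✓
Π(2lᵢ+1) = 11×9×7 = 693
triangle coeff Δ(5,4,3) = 1/180180
Σ_t [2,4]: t=2:+1/576 t=3:−1/144 t=4:+1/576 = -1/288
(3j)²=20/1001 [(5 4 3; 0 0 0)], sign=+1
Σ_t [3,5]: t=3:−1/432 t=4:+1/192 t=5:−1/1440 = 19/8640
(3j)²=361/30030 [(5 4 3; -1 1 0)], sign=-1
⇒ 4πI² = 2166/13013
I = (-1)√(2166/13013/(4π)) = -0.11508947

-0.115089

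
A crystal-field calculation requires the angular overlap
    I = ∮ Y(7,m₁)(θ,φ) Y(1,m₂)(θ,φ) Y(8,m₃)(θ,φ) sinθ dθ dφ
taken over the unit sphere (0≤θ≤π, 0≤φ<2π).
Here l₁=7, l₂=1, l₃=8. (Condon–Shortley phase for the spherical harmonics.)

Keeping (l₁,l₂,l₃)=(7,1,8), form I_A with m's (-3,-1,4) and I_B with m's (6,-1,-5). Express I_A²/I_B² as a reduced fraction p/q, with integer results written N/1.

22/1

l's match ⇒ only the (l;m) 3-j factors differ between A and B.
A: triangle coeff Δ(7,1,8) = 1/2040; Σ_t [0,0]: t=0:+1/174182400 = 1/174182400; (3j)²=11/340 [(7 1 8; -3 -1 4)], sign=+1
B: triangle coeff Δ(7,1,8) = 1/2040; Σ_t [0,0]: t=0:+1/12454041600 = 1/12454041600; (3j)²=1/680 [(7 1 8; 6 -1 -5)], sign=-1
I_A²/I_B² = (11/340)/(1/680) = 22/1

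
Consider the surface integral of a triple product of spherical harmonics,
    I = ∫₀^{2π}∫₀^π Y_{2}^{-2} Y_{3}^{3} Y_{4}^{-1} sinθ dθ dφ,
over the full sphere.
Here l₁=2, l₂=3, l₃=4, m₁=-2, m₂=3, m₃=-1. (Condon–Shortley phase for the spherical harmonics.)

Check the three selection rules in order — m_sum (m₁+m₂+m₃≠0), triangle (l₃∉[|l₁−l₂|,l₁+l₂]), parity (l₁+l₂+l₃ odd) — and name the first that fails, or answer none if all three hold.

parity

m₁+m₂+m₃ = -2 + 3 − 1 = 0  ✓
triangle: |2−3|=1 ≤ l₃=4 ≤ 2+3=5  ✓
parity: l₁+l₂+l₃ = 9 is odd  ✗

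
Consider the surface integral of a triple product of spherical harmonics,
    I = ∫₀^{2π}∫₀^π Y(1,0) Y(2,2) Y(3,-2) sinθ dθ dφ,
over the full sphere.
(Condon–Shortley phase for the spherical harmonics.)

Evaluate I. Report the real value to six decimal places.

Rules hold: Σm=0, L=6 even, 1≤3≤3.
N = 3·5·7 = 105
Δ = 0!·2!·4!/7! = 1/105
Racah Σ t=0..0: t=0:+1/4 = 1/4
⇒ 3j(1 2 3; 0 0 0)² = 3/35, sgn -1
Racah Σ t=0..0: t=0:+1/24 = 1/24
⇒ 3j(1 2 3; 0 2 -2)² = 1/21, sgn -1
4πI² = N·(3j₀)²·(3jₘ)² = 3/7
I = +1·√(0.428571/4π) = 0.18467439

0.184674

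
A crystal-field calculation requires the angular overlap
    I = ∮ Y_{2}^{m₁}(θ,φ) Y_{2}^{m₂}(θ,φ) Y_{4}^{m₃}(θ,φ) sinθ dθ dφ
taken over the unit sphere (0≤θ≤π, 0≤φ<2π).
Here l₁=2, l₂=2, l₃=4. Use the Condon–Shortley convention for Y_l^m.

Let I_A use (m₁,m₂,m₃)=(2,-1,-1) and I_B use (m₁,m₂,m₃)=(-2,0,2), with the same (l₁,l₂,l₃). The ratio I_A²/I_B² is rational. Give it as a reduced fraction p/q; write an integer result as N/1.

1/3

Shared (l₁,l₂,l₃)=(2,2,4): N and (l;000)² cancel in I_A²/I_B².
A: Δ = 0!·4!·4!/9! = 1/630; Racah Σ t=0..0: t=0:+1/144 = 1/144; ⇒ 3j(2 2 4; 2 -1 -1)² = 1/126, sgn -1
B: Δ = 0!·4!·4!/9! = 1/630; Racah Σ t=0..0: t=0:+1/96 = 1/96; ⇒ 3j(2 2 4; -2 0 2)² = 1/42, sgn +1
I_A²/I_B² = (1/126)/(1/42) = 1/3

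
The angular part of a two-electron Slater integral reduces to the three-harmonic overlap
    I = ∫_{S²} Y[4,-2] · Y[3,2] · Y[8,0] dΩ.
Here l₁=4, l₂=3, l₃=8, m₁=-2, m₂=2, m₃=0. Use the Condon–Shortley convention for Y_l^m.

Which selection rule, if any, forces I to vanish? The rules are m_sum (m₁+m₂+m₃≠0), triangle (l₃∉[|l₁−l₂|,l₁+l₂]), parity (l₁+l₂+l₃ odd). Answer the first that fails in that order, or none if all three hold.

azimuthal sum: -2 + 2 + 0 = 0  ✓
1 ≤ 8 ≤ 7 (triangle on l)  ✗
L = 4 + 3 + 8 = 15 (odd)

triangle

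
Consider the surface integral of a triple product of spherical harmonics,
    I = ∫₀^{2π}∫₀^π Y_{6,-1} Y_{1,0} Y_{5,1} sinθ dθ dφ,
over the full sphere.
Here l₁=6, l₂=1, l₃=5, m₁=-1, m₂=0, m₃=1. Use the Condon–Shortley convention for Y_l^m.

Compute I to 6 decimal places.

-0.241725

m-sum 0 ✓  L=12 even ✓  5≤5≤7 ✓
Π(2lᵢ+1) = 13×3×11 = 429
triangle coeff Δ(6,1,5) = 1/858
Σ_t [1,1]: t=1:−1/14400 = -1/14400
(3j)²=6/143 [(6 1 5; 0 0 0)], sign=+1
Σ_t [1,1]: t=1:−1/17280 = -1/17280
(3j)²=35/858 [(6 1 5; -1 0 1)], sign=-1
⇒ 4πI² = 105/143
I = (-1)√(105/143/(4π)) = -0.24172507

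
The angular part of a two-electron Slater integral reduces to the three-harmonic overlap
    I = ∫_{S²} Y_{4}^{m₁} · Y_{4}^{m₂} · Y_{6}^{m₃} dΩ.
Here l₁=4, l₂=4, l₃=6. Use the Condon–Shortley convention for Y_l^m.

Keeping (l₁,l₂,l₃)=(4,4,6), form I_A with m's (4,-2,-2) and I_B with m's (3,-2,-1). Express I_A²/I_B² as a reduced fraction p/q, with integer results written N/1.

80/169

Same 4,4,6: normalisation and zero-m 3j drop out of the ratio.
A: Δ: 2! 6! 6! / 15! → 1/1261260; sum: t=0:+1/69120 = 1/69120; 3j²(4 4 6; 4 -2 -2) = Δ·Π!·Σ² = 4/429  (sign +1)
B: Δ: 2! 6! 6! / 15! → 1/1261260; sum: t=0:+1/11520 t=1:−1/86400 = 13/172800; 3j²(4 4 6; 3 -2 -1) = Δ·Π!·Σ² = 13/660  (sign -1)
I_A²/I_B² = (4/429)/(13/660) = 80/169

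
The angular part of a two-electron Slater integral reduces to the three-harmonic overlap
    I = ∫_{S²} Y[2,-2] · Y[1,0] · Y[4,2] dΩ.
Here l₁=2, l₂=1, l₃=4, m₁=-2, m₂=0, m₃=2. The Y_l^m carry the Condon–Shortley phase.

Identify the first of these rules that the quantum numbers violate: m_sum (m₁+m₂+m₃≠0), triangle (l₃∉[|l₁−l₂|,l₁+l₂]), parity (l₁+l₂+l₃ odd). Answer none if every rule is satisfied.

azimuthal sum: -2 + 0 + 2 = 0  ✓
1 ≤ 4 ≤ 3 (triangle on l)  ✗
L = 2 + 1 + 4 = 7 (odd)

triangle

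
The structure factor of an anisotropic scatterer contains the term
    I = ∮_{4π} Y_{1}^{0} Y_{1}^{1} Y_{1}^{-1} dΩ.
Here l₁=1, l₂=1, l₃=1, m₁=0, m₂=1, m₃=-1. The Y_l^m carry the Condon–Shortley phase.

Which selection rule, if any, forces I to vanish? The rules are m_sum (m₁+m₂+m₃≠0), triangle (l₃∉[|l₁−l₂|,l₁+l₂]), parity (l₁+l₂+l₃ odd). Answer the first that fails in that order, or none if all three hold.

Σmᵢ = 0  ✓
l₃∈[|l₁−l₂|,l₁+l₂]=[0,2], have l₃=1  ✓
Σlᵢ = 3 ⇒ odd  ✗

parity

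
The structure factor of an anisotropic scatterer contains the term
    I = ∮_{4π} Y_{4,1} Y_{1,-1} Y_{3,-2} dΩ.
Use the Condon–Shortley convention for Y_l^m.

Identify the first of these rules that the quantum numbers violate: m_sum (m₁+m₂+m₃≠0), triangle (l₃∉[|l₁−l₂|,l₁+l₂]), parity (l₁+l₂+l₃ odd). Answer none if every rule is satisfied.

m_sum

azimuthal sum: 1 − 1 − 2 = -2  ✗
3 ≤ 3 ≤ 5 (triangle on l)
L = 4 + 1 + 3 = 8 (even)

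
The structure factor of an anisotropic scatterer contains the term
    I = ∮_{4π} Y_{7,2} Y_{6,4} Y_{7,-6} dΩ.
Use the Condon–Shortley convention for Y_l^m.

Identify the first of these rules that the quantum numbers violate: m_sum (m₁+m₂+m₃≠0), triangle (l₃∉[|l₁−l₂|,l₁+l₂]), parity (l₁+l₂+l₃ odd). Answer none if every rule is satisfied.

none

Σmᵢ = 0  ✓
l₃∈[|l₁−l₂|,l₁+l₂]=[1,13], have l₃=7  ✓
Σlᵢ = 20 ⇒ even  ✓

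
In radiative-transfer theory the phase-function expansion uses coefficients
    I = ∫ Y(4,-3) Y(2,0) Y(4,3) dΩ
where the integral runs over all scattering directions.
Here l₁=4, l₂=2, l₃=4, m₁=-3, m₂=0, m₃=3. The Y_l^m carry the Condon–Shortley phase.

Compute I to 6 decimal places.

Rules hold: Σm=0, L=10 even, 2≤4≤6.
N = 9·5·9 = 405
Δ = 2!·6!·2!/11! = 1/13860
Racah Σ t=0..2: t=0:+1/192 t=1:−1/36 t=2:+1/192 = -5/288
⇒ 3j(4 2 4; 0 0 0)² = 20/693, sgn -1
Racah Σ t=1..2: t=1:−1/720 t=2:+1/480 = 1/1440
⇒ 3j(4 2 4; -3 0 3)² = 7/1980, sgn -1
4πI² = N·(3j₀)²·(3jₘ)² = 5/121
I = +1·√(0.0413223/4π) = 0.05734392

0.057344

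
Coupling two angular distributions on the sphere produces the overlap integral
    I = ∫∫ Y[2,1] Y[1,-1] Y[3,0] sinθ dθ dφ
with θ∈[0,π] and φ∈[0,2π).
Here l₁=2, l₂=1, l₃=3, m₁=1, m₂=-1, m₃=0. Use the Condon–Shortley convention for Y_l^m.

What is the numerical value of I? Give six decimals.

0.143048

m-sum 0 ✓  L=6 even ✓  1≤3≤3 ✓
Π(2lᵢ+1) = 5×3×7 = 105
triangle coeff Δ(2,1,3) = 1/105
Σ_t [0,0]: t=0:+1/4 = 1/4
(3j)²=3/35 [(2 1 3; 0 0 0)], sign=-1
Σ_t [0,0]: t=0:+1/12 = 1/12
(3j)²=1/35 [(2 1 3; 1 -1 0)], sign=-1
⇒ 4πI² = 9/35
I = (+1)√(9/35/(4π)) = 0.14304817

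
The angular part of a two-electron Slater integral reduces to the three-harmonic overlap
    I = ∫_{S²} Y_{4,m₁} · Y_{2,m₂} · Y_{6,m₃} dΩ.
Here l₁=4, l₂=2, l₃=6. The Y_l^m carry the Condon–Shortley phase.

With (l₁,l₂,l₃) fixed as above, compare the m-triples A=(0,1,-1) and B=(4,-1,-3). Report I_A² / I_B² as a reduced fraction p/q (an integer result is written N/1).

Shared (l₁,l₂,l₃)=(4,2,6): N and (l;000)² cancel in I_A²/I_B².
A: Δ = 0!·8!·4!/13! = 1/6435; Racah Σ t=0..0: t=0:+1/3456 = 1/3456; ⇒ 3j(4 2 6; 0 1 -1)² = 35/1287, sgn -1
B: Δ = 0!·8!·4!/13! = 1/6435; Racah Σ t=0..0: t=0:+1/241920 = 1/241920; ⇒ 3j(4 2 6; 4 -1 -3)² = 1/715, sgn -1
I_A²/I_B² = (35/1287)/(1/715) = 175/9

175/9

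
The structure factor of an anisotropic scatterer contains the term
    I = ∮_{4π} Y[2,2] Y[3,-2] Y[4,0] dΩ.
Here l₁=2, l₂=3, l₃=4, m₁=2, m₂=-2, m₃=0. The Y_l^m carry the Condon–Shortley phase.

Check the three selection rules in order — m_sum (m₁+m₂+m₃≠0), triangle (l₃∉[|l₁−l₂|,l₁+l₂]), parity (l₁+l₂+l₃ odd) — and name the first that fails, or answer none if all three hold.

azimuthal sum: 2 − 2 + 0 = 0  ✓
1 ≤ 4 ≤ 5 (triangle on l)  ✓
L = 2 + 3 + 4 = 9 (odd)  ✗

parity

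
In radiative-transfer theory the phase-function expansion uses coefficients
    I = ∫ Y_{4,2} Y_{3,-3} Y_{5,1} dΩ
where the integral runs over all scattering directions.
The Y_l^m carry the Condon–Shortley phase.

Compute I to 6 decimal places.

0.143662

m-sum 0 ✓  L=12 even ✓  1≤5≤7 ✓
Π(2lᵢ+1) = 9×7×11 = 693
triangle coeff Δ(4,3,5) = 1/180180
Σ_t [0,2]: t=0:+1/576 t=1:−1/144 t=2:+1/576 = -1/288
(3j)²=20/1001 [(4 3 5; 0 0 0)], sign=+1
Σ_t [0,0]: t=0:+1/2304 = 1/2304
(3j)²=75/4004 [(4 3 5; 2 -3 1)], sign=+1
⇒ 4πI² = 3375/13013
I = (+1)√(3375/13013/(4π)) = 0.14366244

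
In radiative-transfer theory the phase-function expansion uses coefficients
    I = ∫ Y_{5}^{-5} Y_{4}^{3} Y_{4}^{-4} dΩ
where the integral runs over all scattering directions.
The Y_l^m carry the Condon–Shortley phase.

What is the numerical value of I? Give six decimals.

0.000000

m-sum = -5 + 3 − 4 = -6 ≠ 0 ⇒ I = 0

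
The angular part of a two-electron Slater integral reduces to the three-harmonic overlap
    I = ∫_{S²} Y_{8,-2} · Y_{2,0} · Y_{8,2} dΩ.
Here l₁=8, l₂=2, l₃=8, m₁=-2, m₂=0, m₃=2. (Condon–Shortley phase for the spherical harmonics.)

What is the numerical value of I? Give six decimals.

m-sum 0 ✓  L=18 even ✓  6≤8≤10 ✓
Π(2lᵢ+1) = 17×5×17 = 1445
triangle coeff Δ(8,2,8) = 1/348840
Σ_t [0,2]: t=0:+1/116121600 t=1:−1/25401600 t=2:+1/116121600 = -1/45158400
(3j)²=24/1615 [(8 2 8; 0 0 0)], sign=-1
Σ_t [0,2]: t=0:+1/348364800 t=1:−1/43545600 t=2:+1/116121600 = -1/87091200
(3j)²=10/969 [(8 2 8; -2 0 2)], sign=-1
⇒ 4πI² = 80/361
I = (+1)√(80/361/(4π)) = 0.13279645

0.132796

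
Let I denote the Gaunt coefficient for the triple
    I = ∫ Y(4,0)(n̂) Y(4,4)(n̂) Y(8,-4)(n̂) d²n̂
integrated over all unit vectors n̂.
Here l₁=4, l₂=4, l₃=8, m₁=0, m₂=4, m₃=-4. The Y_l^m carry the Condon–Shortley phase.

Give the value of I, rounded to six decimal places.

0.074514

Rules hold: Σm=0, L=16 even, 0≤8≤8.
N = 9·9·17 = 1377
Δ = 0!·8!·8!/17! = 1/218790
Racah Σ t=0..0: t=0:+1/331776 = 1/331776
⇒ 3j(4 4 8; 0 0 0)² = 490/21879, sgn +1
Racah Σ t=0..0: t=0:+1/23224320 = 1/23224320
⇒ 3j(4 4 8; 0 4 -4)² = 1/442, sgn +1
4πI² = N·(3j₀)²·(3jₘ)² = 2205/31603
I = +1·√(0.0697719/4π) = 0.07451354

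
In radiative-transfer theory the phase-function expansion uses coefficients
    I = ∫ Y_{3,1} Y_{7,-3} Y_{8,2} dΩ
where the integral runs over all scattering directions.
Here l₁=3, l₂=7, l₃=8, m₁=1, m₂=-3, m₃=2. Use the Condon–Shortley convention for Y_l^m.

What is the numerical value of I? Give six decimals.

-0.104118

m-sum 0 ✓  L=18 even ✓  4≤8≤10 ✓
Π(2lᵢ+1) = 7×15×17 = 1785
triangle coeff Δ(3,7,8) = 1/5290740
Σ_t [0,2]: t=0:+1/7257600 t=1:−1/2073600 t=2:+1/7257600 = -1/4838400
(3j)²=252/20995 [(3 7 8; 0 0 0)], sign=-1
Σ_t [0,2]: t=0:+1/7741440 t=1:−1/13063680 t=2:+1/348364800 = 29/522547200
(3j)²=1682/264537 [(3 7 8; 1 -3 2)], sign=+1
⇒ 4πI² = 141288/1037153
I = (-1)√(141288/1037153/(4π)) = -0.10411811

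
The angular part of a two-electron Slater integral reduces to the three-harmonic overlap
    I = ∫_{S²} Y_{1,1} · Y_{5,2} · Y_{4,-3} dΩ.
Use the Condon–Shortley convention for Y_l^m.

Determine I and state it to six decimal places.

Checks pass: Σm=0; 10 even; l₃=4∈[4,6].
(2·1+1)(2·5+1)(2·4+1) = 297
Δ: 2! 0! 8! / 11! → 1/495
sum: t=1:−1/576 = -1/576
3j²(1 5 4; 0 0 0) = Δ·Π!·Σ² = 5/99  (sign -1)
sum: t=0:+1/10080 = 1/10080
3j²(1 5 4; 1 2 -3) = Δ·Π!·Σ² = 1/165  (sign -1)
combine: 4πI² = 297·5/99·1/165 = 1/11
take √, sign +1: I = 0.08505478

0.085055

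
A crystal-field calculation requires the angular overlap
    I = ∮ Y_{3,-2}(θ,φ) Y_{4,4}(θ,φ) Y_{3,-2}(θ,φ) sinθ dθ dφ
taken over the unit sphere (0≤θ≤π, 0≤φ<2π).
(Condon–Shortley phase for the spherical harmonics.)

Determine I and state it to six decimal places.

Rules hold: Σm=0, L=10 even, 1≤3≤7.
N = 7·9·7 = 441
Δ = 4!·2!·4!/11! = 1/34650
Racah Σ t=1..3: t=1:−1/72 t=2:+1/16 t=3:−1/72 = 5/144
⇒ 3j(3 4 3; 0 0 0)² = 2/77, sgn -1
Racah Σ t=4..4: t=4:+1/576 = 1/576
⇒ 3j(3 4 3; -2 4 -2)² = 5/99, sgn -1
4πI² = N·(3j₀)²·(3jₘ)² = 70/121
I = +1·√(0.578512/4π) = 0.21456131

0.214561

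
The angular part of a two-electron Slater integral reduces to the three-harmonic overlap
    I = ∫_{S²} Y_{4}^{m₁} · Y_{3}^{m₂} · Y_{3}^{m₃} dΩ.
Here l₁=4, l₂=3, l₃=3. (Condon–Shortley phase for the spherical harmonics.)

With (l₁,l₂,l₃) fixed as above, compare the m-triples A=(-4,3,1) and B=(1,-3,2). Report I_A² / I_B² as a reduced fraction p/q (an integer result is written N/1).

Shared (l₁,l₂,l₃)=(4,3,3): N and (l;000)² cancel in I_A²/I_B².
A: Δ = 4!·4!·2!/11! = 1/34650; Racah Σ t=4..4: t=4:+1/1152 = 1/1152; ⇒ 3j(4 3 3; -4 3 1)² = 1/33, sgn +1
B: Δ = 4!·4!·2!/11! = 1/34650; Racah Σ t=0..0: t=0:+1/288 = 1/288; ⇒ 3j(4 3 3; 1 -3 2)² = 5/231, sgn -1
I_A²/I_B² = (1/33)/(5/231) = 7/5

7/5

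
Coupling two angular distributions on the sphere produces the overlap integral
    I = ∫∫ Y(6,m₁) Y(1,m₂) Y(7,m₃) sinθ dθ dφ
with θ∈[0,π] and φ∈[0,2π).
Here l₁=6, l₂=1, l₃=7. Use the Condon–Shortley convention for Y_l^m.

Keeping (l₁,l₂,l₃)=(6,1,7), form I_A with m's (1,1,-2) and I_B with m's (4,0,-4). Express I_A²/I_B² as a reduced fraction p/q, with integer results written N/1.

Same 6,1,7: normalisation and zero-m 3j drop out of the ratio.
A: Δ: 0! 12! 2! / 15! → 1/1365; sum: t=0:+1/1209600 = 1/1209600; 3j²(6 1 7; 1 1 -2) = Δ·Π!·Σ² = 12/455  (sign -1)
B: Δ: 0! 12! 2! / 15! → 1/1365; sum: t=0:+1/7257600 = 1/7257600; 3j²(6 1 7; 4 0 -4) = Δ·Π!·Σ² = 11/455  (sign -1)
I_A²/I_B² = (12/455)/(11/455) = 12/11

12/11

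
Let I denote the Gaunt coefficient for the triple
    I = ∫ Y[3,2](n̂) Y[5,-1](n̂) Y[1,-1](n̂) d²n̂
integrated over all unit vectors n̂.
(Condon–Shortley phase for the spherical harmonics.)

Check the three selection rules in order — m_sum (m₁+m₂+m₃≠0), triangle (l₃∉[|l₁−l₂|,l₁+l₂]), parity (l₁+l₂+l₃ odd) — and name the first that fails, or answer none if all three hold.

m₁+m₂+m₃ = 2 − 1 − 1 = 0  ✓
triangle: |3−5|=2 ≤ l₃=1 ≤ 3+5=8  ✗
parity: l₁+l₂+l₃ = 9 is odd

triangle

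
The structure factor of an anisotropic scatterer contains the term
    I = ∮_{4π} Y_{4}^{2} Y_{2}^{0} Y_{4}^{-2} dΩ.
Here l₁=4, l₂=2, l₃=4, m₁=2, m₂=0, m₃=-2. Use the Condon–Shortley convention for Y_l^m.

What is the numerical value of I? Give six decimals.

0.065536

m-sum 0 ✓  L=10 even ✓  2≤4≤6 ✓
Π(2lᵢ+1) = 9×5×9 = 405
triangle coeff Δ(4,2,4) = 1/13860
Σ_t [0,2]: t=0:+1/192 t=1:−1/36 t=2:+1/192 = -5/288
(3j)²=20/693 [(4 2 4; 0 0 0)], sign=-1
Σ_t [0,2]: t=0:+1/192 t=1:−1/120 t=2:+1/2880 = -1/360
(3j)²=16/3465 [(4 2 4; 2 0 -2)], sign=-1
⇒ 4πI² = 320/5929
I = (+1)√(320/5929/(4π)) = 0.06553591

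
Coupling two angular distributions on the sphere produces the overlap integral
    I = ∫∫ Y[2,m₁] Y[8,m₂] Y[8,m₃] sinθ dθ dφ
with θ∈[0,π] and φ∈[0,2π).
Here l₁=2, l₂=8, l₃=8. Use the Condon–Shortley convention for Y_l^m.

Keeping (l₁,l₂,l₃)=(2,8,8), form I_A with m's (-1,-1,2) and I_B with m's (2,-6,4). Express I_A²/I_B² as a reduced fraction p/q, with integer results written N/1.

15/52

Shared (l₁,l₂,l₃)=(2,8,8): N and (l;000)² cancel in I_A²/I_B².
A: Δ = 2!·2!·14!/19! = 1/348840; Racah Σ t=1..2: t=1:−1/58060800 t=2:+1/87091200 = -1/174182400; ⇒ 3j(2 8 8; -1 -1 2)² = 7/2584, sgn -1
B: Δ = 2!·2!·14!/19! = 1/348840; Racah Σ t=0..0: t=0:+1/3832012800 = 1/3832012800; ⇒ 3j(2 8 8; 2 -6 4)² = 91/9690, sgn +1
I_A²/I_B² = (7/2584)/(91/9690) = 15/52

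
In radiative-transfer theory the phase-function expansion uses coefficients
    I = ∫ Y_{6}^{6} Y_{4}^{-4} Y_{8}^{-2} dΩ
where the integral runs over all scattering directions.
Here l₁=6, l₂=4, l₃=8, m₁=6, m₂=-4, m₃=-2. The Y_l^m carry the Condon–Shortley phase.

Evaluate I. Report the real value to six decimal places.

-0.011709

m-sum 0 ✓  L=18 even ✓  2≤8≤10 ✓
Π(2lᵢ+1) = 13×9×17 = 1989
triangle coeff Δ(6,4,8) = 1/23279256
Σ_t [0,2]: t=0:+1/1658880 t=1:−1/518400 t=2:+1/1658880 = -1/1382400
(3j)²=504/46189 [(6 4 8; 0 0 0)], sign=-1
Σ_t [0,0]: t=0:+1/5225472000 = 1/5225472000
(3j)²=1/12597 [(6 4 8; 6 -4 -2)], sign=+1
⇒ 4πI² = 1512/877591
I = (-1)√(1512/877591/(4π)) = -0.01170914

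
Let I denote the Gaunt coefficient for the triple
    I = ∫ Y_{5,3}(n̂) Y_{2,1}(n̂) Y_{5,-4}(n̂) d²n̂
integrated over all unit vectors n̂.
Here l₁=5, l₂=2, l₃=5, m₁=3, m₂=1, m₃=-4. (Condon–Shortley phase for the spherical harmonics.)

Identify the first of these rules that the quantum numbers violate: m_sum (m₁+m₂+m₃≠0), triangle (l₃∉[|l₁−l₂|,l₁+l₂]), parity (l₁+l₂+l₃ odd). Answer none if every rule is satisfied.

Σmᵢ = 0  ✓
l₃∈[|l₁−l₂|,l₁+l₂]=[3,7], have l₃=5  ✓
Σlᵢ = 12 ⇒ even  ✓

none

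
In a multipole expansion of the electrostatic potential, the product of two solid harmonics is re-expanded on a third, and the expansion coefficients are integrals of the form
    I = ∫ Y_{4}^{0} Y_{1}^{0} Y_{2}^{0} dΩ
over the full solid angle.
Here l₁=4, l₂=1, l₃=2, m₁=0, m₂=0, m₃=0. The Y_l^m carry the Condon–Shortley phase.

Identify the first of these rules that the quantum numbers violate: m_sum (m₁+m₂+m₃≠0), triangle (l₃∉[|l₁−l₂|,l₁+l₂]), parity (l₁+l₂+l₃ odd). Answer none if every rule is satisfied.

triangle

m₁+m₂+m₃ = 0 + 0 + 0 = 0  ✓
triangle: |4−1|=3 ≤ l₃=2 ≤ 4+1=5  ✗
parity: l₁+l₂+l₃ = 7 is odd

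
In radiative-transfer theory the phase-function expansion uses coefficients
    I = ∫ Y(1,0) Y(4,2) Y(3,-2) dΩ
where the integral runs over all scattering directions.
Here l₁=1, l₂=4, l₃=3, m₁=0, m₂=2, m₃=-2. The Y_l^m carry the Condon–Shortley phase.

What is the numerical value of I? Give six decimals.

m-sum 0 ✓  L=8 even ✓  3≤3≤5 ✓
Π(2lᵢ+1) = 3×9×7 = 189
triangle coeff Δ(1,4,3) = 1/252
Σ_t [1,1]: t=1:−1/36 = -1/36
(3j)²=4/63 [(1 4 3; 0 0 0)], sign=+1
Σ_t [1,1]: t=1:−1/120 = -1/120
(3j)²=1/21 [(1 4 3; 0 2 -2)], sign=+1
⇒ 4πI² = 4/7
I = (+1)√(4/7/(4π)) = 0.21324362

0.213244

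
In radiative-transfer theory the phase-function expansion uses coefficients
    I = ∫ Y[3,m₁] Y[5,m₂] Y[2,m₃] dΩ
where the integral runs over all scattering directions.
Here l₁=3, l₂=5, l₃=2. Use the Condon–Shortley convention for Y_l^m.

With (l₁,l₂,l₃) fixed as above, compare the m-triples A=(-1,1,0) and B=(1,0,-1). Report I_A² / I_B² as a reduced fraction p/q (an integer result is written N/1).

9/5

Same 3,5,2: normalisation and zero-m 3j drop out of the ratio.
A: Δ: 6! 0! 4! / 11! → 1/2310; sum: t=4:+1/192 = 1/192; 3j²(3 5 2; -1 1 0) = Δ·Π!·Σ² = 3/77  (sign +1)
B: Δ: 6! 0! 4! / 11! → 1/2310; sum: t=2:+1/288 = 1/288; 3j²(3 5 2; 1 0 -1) = Δ·Π!·Σ² = 5/231  (sign -1)
I_A²/I_B² = (3/77)/(5/231) = 9/5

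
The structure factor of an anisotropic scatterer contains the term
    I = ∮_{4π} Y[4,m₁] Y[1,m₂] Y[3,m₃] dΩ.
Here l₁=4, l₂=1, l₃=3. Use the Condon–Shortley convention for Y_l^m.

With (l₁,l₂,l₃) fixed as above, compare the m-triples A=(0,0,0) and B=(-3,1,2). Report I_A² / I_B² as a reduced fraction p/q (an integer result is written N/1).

16/21

l's match ⇒ only the (l;m) 3-j factors differ between A and B.
A: triangle coeff Δ(4,1,3) = 1/252; Σ_t [1,1]: t=1:−1/36 = -1/36; (3j)²=4/63 [(4 1 3; 0 0 0)], sign=+1
B: triangle coeff Δ(4,1,3) = 1/252; Σ_t [2,2]: t=2:+1/240 = 1/240; (3j)²=1/12 [(4 1 3; -3 1 2)], sign=-1
I_A²/I_B² = (4/63)/(1/12) = 16/21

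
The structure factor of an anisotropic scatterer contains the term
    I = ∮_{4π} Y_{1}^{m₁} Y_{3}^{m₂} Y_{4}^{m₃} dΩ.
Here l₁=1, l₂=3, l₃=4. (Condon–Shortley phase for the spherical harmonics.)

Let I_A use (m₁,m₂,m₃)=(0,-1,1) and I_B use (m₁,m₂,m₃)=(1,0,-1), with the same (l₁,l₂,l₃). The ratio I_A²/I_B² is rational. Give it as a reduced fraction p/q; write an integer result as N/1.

Shared (l₁,l₂,l₃)=(1,3,4): N and (l;000)² cancel in I_A²/I_B².
A: Δ = 0!·2!·6!/9! = 1/252; Racah Σ t=0..0: t=0:+1/48 = 1/48; ⇒ 3j(1 3 4; 0 -1 1)² = 5/84, sgn -1
B: Δ = 0!·2!·6!/9! = 1/252; Racah Σ t=0..0: t=0:+1/72 = 1/72; ⇒ 3j(1 3 4; 1 0 -1)² = 5/126, sgn -1
I_A²/I_B² = (5/84)/(5/126) = 3/2

3/2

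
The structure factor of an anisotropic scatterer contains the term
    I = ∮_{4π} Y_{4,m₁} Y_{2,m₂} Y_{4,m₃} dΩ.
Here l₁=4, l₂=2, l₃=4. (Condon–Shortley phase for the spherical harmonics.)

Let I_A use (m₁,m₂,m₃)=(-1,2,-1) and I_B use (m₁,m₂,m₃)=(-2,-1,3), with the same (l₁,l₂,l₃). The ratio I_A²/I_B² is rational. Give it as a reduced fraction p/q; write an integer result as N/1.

Shared (l₁,l₂,l₃)=(4,2,4): N and (l;000)² cancel in I_A²/I_B².
A: Δ = 2!·6!·2!/11! = 1/13860; Racah Σ t=2..2: t=2:+1/144 = 1/144; ⇒ 3j(4 2 4; -1 2 -1)² = 10/231, sgn -1
B: Δ = 2!·6!·2!/11! = 1/13860; Racah Σ t=0..1: t=0:+1/1440 t=1:−1/240 = -1/288; ⇒ 3j(4 2 4; -2 -1 3)² = 5/132, sgn +1
I_A²/I_B² = (10/231)/(5/132) = 8/7

8/7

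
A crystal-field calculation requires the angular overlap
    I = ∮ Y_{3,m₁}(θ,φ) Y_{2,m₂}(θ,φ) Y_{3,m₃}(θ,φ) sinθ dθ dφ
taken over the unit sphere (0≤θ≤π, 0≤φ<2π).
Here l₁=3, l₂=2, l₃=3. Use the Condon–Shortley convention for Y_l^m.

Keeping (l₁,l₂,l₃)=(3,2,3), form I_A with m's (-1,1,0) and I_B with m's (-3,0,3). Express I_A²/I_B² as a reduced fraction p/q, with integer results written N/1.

2/25

l's match ⇒ only the (l;m) 3-j factors differ between A and B.
A: triangle coeff Δ(3,2,3) = 1/3780; Σ_t [1,2]: t=1:−1/12 t=2:+1/8 = 1/24; (3j)²=1/210 [(3 2 3; -1 1 0)], sign=-1
B: triangle coeff Δ(3,2,3) = 1/3780; Σ_t [2,2]: t=2:+1/96 = 1/96; (3j)²=5/84 [(3 2 3; -3 0 3)], sign=+1
I_A²/I_B² = (1/210)/(5/84) = 2/25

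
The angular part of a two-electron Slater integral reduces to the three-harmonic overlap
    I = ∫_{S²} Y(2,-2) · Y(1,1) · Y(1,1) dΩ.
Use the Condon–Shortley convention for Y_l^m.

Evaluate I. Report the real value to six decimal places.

0.309019

m-sum 0 ✓  L=4 even ✓  1≤1≤3 ✓
Π(2lᵢ+1) = 5×3×3 = 45
triangle coeff Δ(2,1,1) = 1/30
Σ_t [1,1]: t=1:−1/1 = -1/1
(3j)²=2/15 [(2 1 1; 0 0 0)], sign=+1
Σ_t [2,2]: t=2:+1/4 = 1/4
(3j)²=1/5 [(2 1 1; -2 1 1)], sign=+1
⇒ 4πI² = 6/5
I = (+1)√(6/5/(4π)) = 0.30901936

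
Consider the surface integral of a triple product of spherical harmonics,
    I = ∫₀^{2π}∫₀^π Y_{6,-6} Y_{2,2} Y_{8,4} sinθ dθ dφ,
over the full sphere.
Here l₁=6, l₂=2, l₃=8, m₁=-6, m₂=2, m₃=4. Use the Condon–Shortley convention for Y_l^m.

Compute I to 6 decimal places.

0.008486

m-sum 0 ✓  L=16 even ✓  4≤8≤8 ✓
Π(2lᵢ+1) = 13×5×17 = 1105
triangle coeff Δ(6,2,8) = 1/30940
Σ_t [0,0]: t=0:+1/2073600 = 1/2073600
(3j)²=28/1105 [(6 2 8; 0 0 0)], sign=+1
Σ_t [0,0]: t=0:+1/11496038400 = 1/11496038400
(3j)²=1/30940 [(6 2 8; -6 2 4)], sign=+1
⇒ 4πI² = 1/1105
I = (+1)√(1/1105/(4π)) = 0.00848621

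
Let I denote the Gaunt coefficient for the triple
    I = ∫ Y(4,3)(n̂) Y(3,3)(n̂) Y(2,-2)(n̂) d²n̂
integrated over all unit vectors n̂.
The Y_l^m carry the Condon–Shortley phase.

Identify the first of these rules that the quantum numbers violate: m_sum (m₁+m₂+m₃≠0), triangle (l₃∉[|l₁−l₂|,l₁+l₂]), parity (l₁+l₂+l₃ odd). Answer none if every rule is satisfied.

Σmᵢ = 4  ✗
l₃∈[|l₁−l₂|,l₁+l₂]=[1,7], have l₃=2
Σlᵢ = 9 ⇒ odd

m_sum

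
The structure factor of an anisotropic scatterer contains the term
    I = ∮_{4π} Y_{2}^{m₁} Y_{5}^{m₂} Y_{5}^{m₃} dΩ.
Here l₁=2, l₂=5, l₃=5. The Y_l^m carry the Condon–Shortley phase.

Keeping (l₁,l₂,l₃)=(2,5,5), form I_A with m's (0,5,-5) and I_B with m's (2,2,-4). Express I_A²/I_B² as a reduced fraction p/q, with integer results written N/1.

25/8

l's match ⇒ only the (l;m) 3-j factors differ between A and B.
A: triangle coeff Δ(2,5,5) = 1/38610; Σ_t [2,2]: t=2:+1/161280 = 1/161280; (3j)²=15/286 [(2 5 5; 0 5 -5)], sign=+1
B: triangle coeff Δ(2,5,5) = 1/38610; Σ_t [0,0]: t=0:+1/20160 = 1/20160; (3j)²=12/715 [(2 5 5; 2 2 -4)], sign=-1
I_A²/I_B² = (15/286)/(12/715) = 25/8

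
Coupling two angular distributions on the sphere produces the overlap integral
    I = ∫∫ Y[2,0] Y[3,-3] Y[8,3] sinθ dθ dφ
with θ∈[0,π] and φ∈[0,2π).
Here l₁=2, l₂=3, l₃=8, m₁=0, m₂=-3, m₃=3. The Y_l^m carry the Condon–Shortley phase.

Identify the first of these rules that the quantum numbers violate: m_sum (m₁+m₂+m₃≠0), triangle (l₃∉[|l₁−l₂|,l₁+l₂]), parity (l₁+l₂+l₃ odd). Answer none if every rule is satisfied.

triangle

m₁+m₂+m₃ = 0 − 3 + 3 = 0  ✓
triangle: |2−3|=1 ≤ l₃=8 ≤ 2+3=5  ✗
parity: l₁+l₂+l₃ = 13 is odd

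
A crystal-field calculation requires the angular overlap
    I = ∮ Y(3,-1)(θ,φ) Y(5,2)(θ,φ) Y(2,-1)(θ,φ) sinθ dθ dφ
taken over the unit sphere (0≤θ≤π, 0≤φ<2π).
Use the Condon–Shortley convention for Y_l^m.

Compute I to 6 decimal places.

0.245532

m-sum 0 ✓  L=10 even ✓  2≤2≤8 ✓
Π(2lᵢ+1) = 7×11×5 = 385
triangle coeff Δ(3,5,2) = 1/2310
Σ_t [3,3]: t=3:−1/144 = -1/144
(3j)²=10/231 [(3 5 2; 0 0 0)], sign=-1
Σ_t [4,4]: t=4:+1/288 = 1/288
(3j)²=1/22 [(3 5 2; -1 2 -1)], sign=-1
⇒ 4πI² = 25/33
I = (+1)√(25/33/(4π)) = 0.24553200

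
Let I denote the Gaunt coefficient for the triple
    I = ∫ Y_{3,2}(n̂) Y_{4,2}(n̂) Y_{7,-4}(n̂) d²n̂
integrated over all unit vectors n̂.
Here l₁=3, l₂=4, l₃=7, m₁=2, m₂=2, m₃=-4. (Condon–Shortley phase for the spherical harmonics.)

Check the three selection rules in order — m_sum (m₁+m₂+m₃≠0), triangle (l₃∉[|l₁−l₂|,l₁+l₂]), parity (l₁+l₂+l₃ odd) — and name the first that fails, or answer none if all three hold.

none

m₁+m₂+m₃ = 2 + 2 − 4 = 0  ✓
triangle: |3−4|=1 ≤ l₃=7 ≤ 3+4=7  ✓
parity: l₁+l₂+l₃ = 14 is even  ✓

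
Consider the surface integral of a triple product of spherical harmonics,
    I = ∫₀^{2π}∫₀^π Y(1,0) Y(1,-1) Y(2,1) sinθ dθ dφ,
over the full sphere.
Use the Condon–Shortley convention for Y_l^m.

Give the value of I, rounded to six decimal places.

-0.218510

Rules hold: Σm=0, L=4 even, 0≤2≤2.
N = 3·3·5 = 45
Δ = 0!·2!·2!/5! = 1/30
Racah Σ t=0..0: t=0:+1/1 = 1/1
⇒ 3j(1 1 2; 0 0 0)² = 2/15, sgn +1
Racah Σ t=0..0: t=0:+1/2 = 1/2
⇒ 3j(1 1 2; 0 -1 1)² = 1/10, sgn -1
4πI² = N·(3j₀)²·(3jₘ)² = 3/5
I = -1·√(0.6/4π) = -0.21850969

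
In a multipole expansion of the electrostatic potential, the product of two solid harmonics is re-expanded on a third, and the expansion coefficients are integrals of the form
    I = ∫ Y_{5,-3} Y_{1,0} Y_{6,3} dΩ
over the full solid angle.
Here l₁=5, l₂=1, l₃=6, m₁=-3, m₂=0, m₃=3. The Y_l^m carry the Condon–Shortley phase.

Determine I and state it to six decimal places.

-0.212310

Rules hold: Σm=0, L=12 even, 4≤6≤6.
N = 11·3·13 = 429
Δ = 0!·10!·2!/13! = 1/858
Racah Σ t=0..0: t=0:+1/14400 = 1/14400
⇒ 3j(5 1 6; 0 0 0)² = 6/143, sgn +1
Racah Σ t=0..0: t=0:+1/80640 = 1/80640
⇒ 3j(5 1 6; -3 0 3)² = 9/286, sgn -1
4πI² = N·(3j₀)²·(3jₘ)² = 81/143
I = -1·√(0.566434/4π) = -0.21230956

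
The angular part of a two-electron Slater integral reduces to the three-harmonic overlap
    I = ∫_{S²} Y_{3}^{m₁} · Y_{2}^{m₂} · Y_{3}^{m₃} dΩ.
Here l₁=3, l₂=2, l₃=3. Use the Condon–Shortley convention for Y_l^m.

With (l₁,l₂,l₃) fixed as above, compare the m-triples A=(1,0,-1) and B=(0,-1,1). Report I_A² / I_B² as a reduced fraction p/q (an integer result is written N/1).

9/2

Same 3,2,3: normalisation and zero-m 3j drop out of the ratio.
A: Δ: 2! 4! 2! / 9! → 1/3780; sum: t=0:+1/16 t=1:−1/6 t=2:+1/96 = -3/32; 3j²(3 2 3; 1 0 -1) = Δ·Π!·Σ² = 3/140  (sign -1)
B: Δ: 2! 4! 2! / 9! → 1/3780; sum: t=0:+1/12 t=1:−1/8 = -1/24; 3j²(3 2 3; 0 -1 1) = Δ·Π!·Σ² = 1/210  (sign -1)
I_A²/I_B² = (3/140)/(1/210) = 9/2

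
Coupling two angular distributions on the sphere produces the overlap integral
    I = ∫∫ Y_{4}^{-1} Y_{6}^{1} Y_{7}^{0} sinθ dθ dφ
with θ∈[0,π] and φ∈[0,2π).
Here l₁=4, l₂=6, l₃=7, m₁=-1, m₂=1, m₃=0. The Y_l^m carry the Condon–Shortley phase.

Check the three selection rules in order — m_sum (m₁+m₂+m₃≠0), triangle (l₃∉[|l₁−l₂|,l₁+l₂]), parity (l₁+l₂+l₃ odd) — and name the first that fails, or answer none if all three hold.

Σmᵢ = 0  ✓
l₃∈[|l₁−l₂|,l₁+l₂]=[2,10], have l₃=7  ✓
Σlᵢ = 17 ⇒ odd  ✗

parity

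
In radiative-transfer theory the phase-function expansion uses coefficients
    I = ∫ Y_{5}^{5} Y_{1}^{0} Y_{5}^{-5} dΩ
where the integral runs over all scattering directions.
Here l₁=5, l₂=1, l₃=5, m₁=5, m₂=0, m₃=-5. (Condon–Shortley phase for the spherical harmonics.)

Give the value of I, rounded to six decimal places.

l₁+l₂+l₃=11 is odd: 3j(l;000)=0 ⇒ I=0

0.000000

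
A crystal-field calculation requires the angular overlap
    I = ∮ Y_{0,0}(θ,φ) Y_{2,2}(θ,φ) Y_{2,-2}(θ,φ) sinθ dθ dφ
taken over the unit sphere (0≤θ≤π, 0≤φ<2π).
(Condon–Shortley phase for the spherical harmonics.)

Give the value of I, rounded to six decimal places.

0.282095

m-sum 0 ✓  L=4 even ✓  2≤2≤2 ✓
Π(2lᵢ+1) = 1×5×5 = 25
triangle coeff Δ(0,2,2) = 1/5
Σ_t [0,0]: t=0:+1/4 = 1/4
(3j)²=1/5 [(0 2 2; 0 0 0)], sign=+1
Σ_t [0,0]: t=0:+1/24 = 1/24
(3j)²=1/5 [(0 2 2; 0 2 -2)], sign=+1
⇒ 4πI² = 1/1
I = (+1)√(1/1/(4π)) = 0.28209479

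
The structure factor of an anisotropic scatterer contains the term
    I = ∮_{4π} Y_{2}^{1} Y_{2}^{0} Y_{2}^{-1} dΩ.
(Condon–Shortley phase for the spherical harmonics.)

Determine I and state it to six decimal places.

-0.090112

Rules hold: Σm=0, L=6 even, 0≤2≤4.
N = 5·5·5 = 125
Δ = 2!·2!·2!/7! = 1/630
Racah Σ t=0..2: t=0:+1/8 t=1:−1/1 t=2:+1/8 = -3/4
⇒ 3j(2 2 2; 0 0 0)² = 2/35, sgn -1
Racah Σ t=0..1: t=0:+1/4 t=1:−1/2 = -1/4
⇒ 3j(2 2 2; 1 0 -1)² = 1/70, sgn +1
4πI² = N·(3j₀)²·(3jₘ)² = 5/49
I = -1·√(0.102041/4π) = -0.09011188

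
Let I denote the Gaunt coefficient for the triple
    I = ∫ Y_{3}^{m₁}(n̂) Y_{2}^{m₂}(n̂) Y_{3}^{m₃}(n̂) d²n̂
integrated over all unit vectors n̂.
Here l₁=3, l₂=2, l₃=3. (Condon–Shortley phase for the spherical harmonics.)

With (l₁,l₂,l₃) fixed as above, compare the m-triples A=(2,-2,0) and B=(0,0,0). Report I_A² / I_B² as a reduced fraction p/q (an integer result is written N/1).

Same 3,2,3: normalisation and zero-m 3j drop out of the ratio.
A: Δ: 2! 4! 2! / 9! → 1/3780; sum: t=0:+1/24 = 1/24; 3j²(3 2 3; 2 -2 0) = Δ·Π!·Σ² = 1/21  (sign -1)
B: Δ: 2! 4! 2! / 9! → 1/3780; sum: t=0:+1/24 t=1:−1/4 t=2:+1/24 = -1/6; 3j²(3 2 3; 0 0 0) = Δ·Π!·Σ² = 4/105  (sign +1)
I_A²/I_B² = (1/21)/(4/105) = 5/4

5/4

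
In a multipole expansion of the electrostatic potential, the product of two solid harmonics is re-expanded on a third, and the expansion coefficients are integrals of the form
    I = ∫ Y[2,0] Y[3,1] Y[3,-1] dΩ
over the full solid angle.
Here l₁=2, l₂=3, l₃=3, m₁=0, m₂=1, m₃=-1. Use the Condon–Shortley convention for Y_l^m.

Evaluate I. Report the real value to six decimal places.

-0.126157

Checks pass: Σm=0; 8 even; l₃=3∈[1,5].
(2·2+1)(2·3+1)(2·3+1) = 245
Δ: 2! 2! 4! / 9! → 1/3780
sum: t=0:+1/24 t=1:−1/4 t=2:+1/24 = -1/6
3j²(2 3 3; 0 0 0) = Δ·Π!·Σ² = 4/105  (sign +1)
sum: t=0:+1/96 t=1:−1/6 t=2:+1/16 = -3/32
3j²(2 3 3; 0 1 -1) = Δ·Π!·Σ² = 3/140  (sign -1)
combine: 4πI² = 245·4/105·3/140 = 1/5
take √, sign -1: I = -0.12615663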